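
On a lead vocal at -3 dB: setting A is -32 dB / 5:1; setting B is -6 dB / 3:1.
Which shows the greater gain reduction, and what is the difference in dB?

A: GR = 29 − 29/5 = 23.2 dB.
B: GR = 3 − 3/3 = 2 dB.
Difference: 21.2 dB in favour of A.

A, by 21.2 dB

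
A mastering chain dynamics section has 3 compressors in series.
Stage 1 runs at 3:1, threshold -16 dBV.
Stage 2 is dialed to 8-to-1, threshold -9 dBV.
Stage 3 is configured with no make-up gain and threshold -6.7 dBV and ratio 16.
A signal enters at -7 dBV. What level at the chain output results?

Stage 1: overshoot 9 dB → 9/3 = 3 dB → -13 dBV.
Stage 2: below threshold (-13 ≤ -9); passes unchanged; output -13 dBV.
Stage 3: below threshold (-13 ≤ -6.7); passes unchanged; output -13 dBV.

-13 dBV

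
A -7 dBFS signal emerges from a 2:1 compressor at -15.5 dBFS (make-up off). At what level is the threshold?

Let T be the threshold. Output overshoot = (input overshoot)/R, so -15.5 − T = (-7 − T)/2.
2·(-15.5 − T) = -7 − T → 1·T = -31 − (-7) = -24.
T = -24/1 = -24 dBFS.

-24 dBFS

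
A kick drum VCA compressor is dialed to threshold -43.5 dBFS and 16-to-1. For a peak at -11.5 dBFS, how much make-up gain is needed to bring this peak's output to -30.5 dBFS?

11 dB

The peak compresses to -43.5 + 32/16 = -41.5 dBFS.
To reach -30.5 dBFS requires -30.5 − (-41.5) = 11 dB of make-up.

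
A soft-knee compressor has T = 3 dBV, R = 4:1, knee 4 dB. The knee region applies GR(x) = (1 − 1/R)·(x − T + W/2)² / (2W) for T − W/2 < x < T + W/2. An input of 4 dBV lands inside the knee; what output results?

3.15625 dBV

x − T + W/2 = 4 − 3 + 2 = 3.
GR = (1 − 1/4) × 3² / 8 = 0.75 × 9 / 8 = 0.84375 dB.
Output = 4 − 0.84375 = 3.15625 dBV.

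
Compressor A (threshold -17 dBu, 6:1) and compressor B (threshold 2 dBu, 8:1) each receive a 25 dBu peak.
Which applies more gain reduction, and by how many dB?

A, by 14.875 dB

A: 42 dB over, compressed to 7 dB over, so 35 dB of GR.
B: 23 dB over, compressed to 2.875 dB over, so 20.125 dB of GR.
A reduces 14.875 dB more.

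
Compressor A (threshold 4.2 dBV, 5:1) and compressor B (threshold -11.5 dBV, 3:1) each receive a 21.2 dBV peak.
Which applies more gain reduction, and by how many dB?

B, by 8.2 dB

A: GR = 17 − 17/5 = 13.6 dB.
B: GR = 32.7 − 32.7/3 = 21.8 dB.
B applies 8.2 dB more gain reduction.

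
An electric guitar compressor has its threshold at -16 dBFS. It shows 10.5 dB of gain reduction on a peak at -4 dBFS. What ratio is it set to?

Input overshoot = -4 − (-16) = 12 dB.
Output overshoot = 12 − 10.5 = 1.5 dB.
Ratio = input overshoot / output overshoot = 12 / 1.5 = 8.

8:1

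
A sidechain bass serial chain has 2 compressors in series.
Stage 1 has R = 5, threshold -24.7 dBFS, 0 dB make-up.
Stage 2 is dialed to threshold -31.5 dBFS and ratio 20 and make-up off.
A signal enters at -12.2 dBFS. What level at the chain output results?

Stage 1: -12.2 dBFS is 12.5 dB over -24.7 dBFS; at 5:1 that becomes 2.5 dB over, giving -22.2 dBFS.
Stage 2: -22.2 dBFS is 9.3 dB over -31.5 dBFS; at 20:1 that becomes 0.465 dB over, giving -31.035 dBFS.

-31.035 dBFS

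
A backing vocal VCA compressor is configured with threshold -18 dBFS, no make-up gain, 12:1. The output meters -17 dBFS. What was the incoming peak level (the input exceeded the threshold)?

That's 1 dB above the -18 dBFS threshold.
Undo the ratio: input overshoot = 1 × 12 = 12 dB, giving input = -6 dBFS.

-6 dBFS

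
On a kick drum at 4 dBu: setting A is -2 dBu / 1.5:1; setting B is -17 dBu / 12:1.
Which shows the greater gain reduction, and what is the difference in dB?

A: GR = 6 − 6/1.5 = 2 dB.
B: GR = 21 − 21/12 = 19.25 dB.
B applies 17.25 dB more gain reduction.

B, by 17.25 dB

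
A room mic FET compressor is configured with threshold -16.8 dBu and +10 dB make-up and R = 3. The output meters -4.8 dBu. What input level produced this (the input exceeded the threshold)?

-10.8 dBu

Remove make-up: -4.8 − 10 = -14.8 dBu.
Post-compression overshoot = -14.8 − (-16.8) = 2 dB.
Undo the ratio: input overshoot = 2 × 3 = 6 dB, giving input = -10.8 dBu.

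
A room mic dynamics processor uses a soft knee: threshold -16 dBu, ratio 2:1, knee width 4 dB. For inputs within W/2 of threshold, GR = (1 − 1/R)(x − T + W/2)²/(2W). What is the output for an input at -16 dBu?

-16.25 dBu

x − T + W/2 = -16 − (-16) + 2 = 2.
GR = (1 − 1/2) × 2² / 8 = 0.5 × 4 / 8 = 0.25 dB.
Output = -16 − 0.25 = -16.25 dBu.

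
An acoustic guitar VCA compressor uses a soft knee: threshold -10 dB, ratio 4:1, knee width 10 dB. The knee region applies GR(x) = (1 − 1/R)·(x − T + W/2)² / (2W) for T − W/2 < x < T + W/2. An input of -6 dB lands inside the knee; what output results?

x − T + W/2 = -6 − (-10) + 5 = 9.
GR = (1 − 1/4) × 9² / 20 = 0.75 × 81 / 20 = 3.0375 dB.
Output = -6 − 3.0375 = -9.0375 dB.

-9.0375 dB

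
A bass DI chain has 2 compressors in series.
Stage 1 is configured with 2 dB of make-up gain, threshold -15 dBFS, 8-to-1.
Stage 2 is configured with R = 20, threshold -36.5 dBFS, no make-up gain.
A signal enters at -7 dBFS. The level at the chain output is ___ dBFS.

Stage 1: overshoot 8 dB → 8/8 = 1 dB → -14 dBFS; +2 dB make-up → -12 dBFS.
Stage 2: 24.5 dB above -36.5 dBFS, reduced 20:1 to 1.225 dB above → -35.275 dBFS.

-35.275 dBFS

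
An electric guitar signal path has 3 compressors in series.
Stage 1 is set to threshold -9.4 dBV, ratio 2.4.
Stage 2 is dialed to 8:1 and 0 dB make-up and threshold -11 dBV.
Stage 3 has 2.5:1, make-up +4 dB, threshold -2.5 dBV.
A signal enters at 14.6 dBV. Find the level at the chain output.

-5.55 dBV

Stage 1: 24 dB above -9.4 dBV, reduced 2.4:1 to 10 dB above → 0.6 dBV.
Stage 2: 11.6 dB above -11 dBV, reduced 8:1 to 1.45 dB above → -9.55 dBV.
Stage 3: -9.55 dBV ≤ -2.5 dBV, so stage 3 doesn't engage; make-up brings it to -5.55 dBV.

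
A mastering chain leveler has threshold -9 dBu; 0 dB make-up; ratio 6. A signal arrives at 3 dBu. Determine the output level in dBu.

The input is 12 dB above the -9 dBu threshold.
The 12 dB excess becomes 2 dB after 6:1 reduction.
That puts the output at -7 dBu.

-7 dBu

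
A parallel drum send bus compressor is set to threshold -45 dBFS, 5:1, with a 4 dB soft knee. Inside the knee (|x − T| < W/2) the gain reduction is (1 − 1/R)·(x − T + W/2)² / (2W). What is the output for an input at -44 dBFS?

x − T + W/2 = -44 − (-45) + 2 = 3.
GR = (1 − 1/5) × 3² / 8 = 0.8 × 9 / 8 = 0.9 dB.
Output = -44 − 0.9 = -44.9 dBFS.

-44.9 dBFS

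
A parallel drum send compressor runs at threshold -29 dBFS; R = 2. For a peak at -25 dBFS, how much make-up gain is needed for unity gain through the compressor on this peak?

Overshoot 4 dB → 4/2 = 2 dB after compression, so the compressed level is -29 + 2 = -27 dBFS.
Make-up = target − compressed = -25 − (-27) = 2 dB.

2 dB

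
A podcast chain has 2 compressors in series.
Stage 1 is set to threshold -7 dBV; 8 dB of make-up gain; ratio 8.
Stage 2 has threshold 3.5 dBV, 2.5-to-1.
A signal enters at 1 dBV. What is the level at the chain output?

2 dBV

Stage 1: 8 dB above -7 dBV, reduced 8:1 to 1 dB above → -6 dBV; +8 dB make-up → 2 dBV.
Stage 2: below threshold (2 ≤ 3.5); passes unchanged; output 2 dBV.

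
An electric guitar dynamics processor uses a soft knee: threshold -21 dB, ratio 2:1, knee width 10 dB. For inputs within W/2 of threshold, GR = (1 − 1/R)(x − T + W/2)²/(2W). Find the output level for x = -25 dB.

x − T + W/2 = -25 − (-21) + 5 = 1.
GR = (1 − 1/2) × 1² / 20 = 0.5 × 1 / 20 = 0.025 dB.
Output = -25 − 0.025 = -25.025 dB.

-25.025 dB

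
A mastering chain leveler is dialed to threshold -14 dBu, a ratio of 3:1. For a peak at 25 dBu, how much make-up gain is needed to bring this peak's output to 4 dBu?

Without make-up, output = threshold + overshoot/3 = -14 + 13 = -1 dBu.
Gap to target: 5 dB.

5 dB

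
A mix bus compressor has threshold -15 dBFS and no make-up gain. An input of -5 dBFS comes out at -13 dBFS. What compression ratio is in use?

5:1

Input overshoot = -5 − (-15) = 10 dB; output overshoot = -13 − (-15) = 2 dB.
Ratio = 10 / 2 = 5.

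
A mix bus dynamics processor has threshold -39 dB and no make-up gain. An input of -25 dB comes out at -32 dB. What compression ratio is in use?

Input overshoot = -25 − (-39) = 14 dB; output overshoot = -32 − (-39) = 7 dB.
Ratio = 14 / 7 = 2.

2:1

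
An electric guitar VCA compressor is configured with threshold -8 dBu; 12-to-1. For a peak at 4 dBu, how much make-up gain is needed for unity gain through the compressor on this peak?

11 dB

Overshoot 12 dB → 12/12 = 1 dB after compression, so the compressed level is -8 + 1 = -7 dBu.
Make-up = target − compressed = 4 − (-7) = 11 dB.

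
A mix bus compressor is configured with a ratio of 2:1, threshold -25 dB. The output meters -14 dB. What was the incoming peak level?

That's 11 dB above the -25 dB threshold.
Input overshoot = R × output overshoot = 22 dB → input = -25 + 22 = -3 dB.

-3 dB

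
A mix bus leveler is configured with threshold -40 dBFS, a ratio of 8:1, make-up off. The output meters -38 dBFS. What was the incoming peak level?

-24 dBFS

The compressed level sits -38 − (-40) = 2 dB over threshold.
Undo the ratio: input overshoot = 2 × 8 = 16 dB, giving input = -24 dBFS.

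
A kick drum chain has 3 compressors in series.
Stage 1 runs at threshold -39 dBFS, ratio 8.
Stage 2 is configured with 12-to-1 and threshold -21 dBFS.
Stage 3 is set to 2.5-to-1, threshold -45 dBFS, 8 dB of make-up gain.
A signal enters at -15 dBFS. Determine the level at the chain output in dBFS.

Stage 1: -15 dBFS is 24 dB over -39 dBFS; at 8:1 that becomes 3 dB over, giving -36 dBFS.
Stage 2: -36 dBFS ≤ -21 dBFS, so stage 2 doesn't engage; output -36 dBFS.
Stage 3: -36 dBFS is 9 dB over -45 dBFS; at 2.5:1 that becomes 3.6 dB over, giving -41.4 dBFS; +8 dB make-up → -33.4 dBFS.

-33.4 dBFS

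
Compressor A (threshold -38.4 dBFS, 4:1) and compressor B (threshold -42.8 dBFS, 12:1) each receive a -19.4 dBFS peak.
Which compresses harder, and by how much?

B, by 7.2 dB

A: overshoot 19 dB → output overshoot 4.75 dB → GR 14.25 dB.
B: overshoot 23.4 dB → output overshoot 1.95 dB → GR 21.45 dB.
Difference: 7.2 dB in favour of B.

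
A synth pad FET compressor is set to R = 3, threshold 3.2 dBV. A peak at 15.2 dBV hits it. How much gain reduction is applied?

8 dB

15.2 dBV exceeds the threshold by 12 dB.
A 3:1 ratio leaves 4 dB of that excess.
So the signal is attenuated by 12 − 4 = 8 dB.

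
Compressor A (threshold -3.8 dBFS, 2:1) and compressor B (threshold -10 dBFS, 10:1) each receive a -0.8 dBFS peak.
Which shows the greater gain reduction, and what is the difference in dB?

B, by 6.78 dB

A: GR = 3 − 3/2 = 1.5 dB.
B: GR = 9.2 − 9.2/10 = 8.28 dB.
B applies 6.78 dB more gain reduction.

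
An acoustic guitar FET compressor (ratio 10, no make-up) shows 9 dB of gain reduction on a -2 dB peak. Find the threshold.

Gain reduction = -2 − (-11) = 9 dB; output overshoot = GR / (R − 1) = 9 / 9 = 1 dB.
Threshold = output − output overshoot = -11 − 1 = -12 dB.

-12 dB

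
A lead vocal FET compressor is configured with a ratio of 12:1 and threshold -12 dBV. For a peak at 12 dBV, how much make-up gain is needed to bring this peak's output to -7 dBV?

3 dB

The peak compresses to -12 + 24/12 = -10 dBV.
To reach -7 dBV requires -7 − (-10) = 3 dB of make-up.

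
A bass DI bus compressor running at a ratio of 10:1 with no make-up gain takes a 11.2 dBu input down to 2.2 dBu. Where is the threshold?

1.2 dBu

Let T be the threshold. Output overshoot = (input overshoot)/R, so 2.2 − T = (11.2 − T)/10.
10·(2.2 − T) = 11.2 − T → 9·T = 22 − 11.2 = 10.8.
T = 10.8/9 = 1.2 dBu.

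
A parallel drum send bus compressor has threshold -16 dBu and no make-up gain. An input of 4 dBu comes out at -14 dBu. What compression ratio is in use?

10:1

Input overshoot = 4 − (-16) = 20 dB; output overshoot = -14 − (-16) = 2 dB.
Ratio = 20 / 2 = 10.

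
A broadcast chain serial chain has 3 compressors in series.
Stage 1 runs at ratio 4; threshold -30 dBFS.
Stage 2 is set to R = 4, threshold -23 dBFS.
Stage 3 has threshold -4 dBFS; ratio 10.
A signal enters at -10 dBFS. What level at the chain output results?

Stage 1: -10 dBFS is 20 dB over -30 dBFS; at 4:1 that becomes 5 dB over, giving -25 dBFS.
Stage 2: -25 dBFS is at or below the -23 dBFS threshold — no compression; output -25 dBFS.
Stage 3: below threshold (-25 ≤ -4); passes unchanged; output -25 dBFS.

-25 dBFS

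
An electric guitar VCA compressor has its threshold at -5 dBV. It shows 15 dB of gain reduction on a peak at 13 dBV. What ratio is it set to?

6:1

Input overshoot = 13 − (-5) = 18 dB.
Output overshoot = 18 − 15 = 3 dB.
Ratio = input overshoot / output overshoot = 18 / 3 = 6.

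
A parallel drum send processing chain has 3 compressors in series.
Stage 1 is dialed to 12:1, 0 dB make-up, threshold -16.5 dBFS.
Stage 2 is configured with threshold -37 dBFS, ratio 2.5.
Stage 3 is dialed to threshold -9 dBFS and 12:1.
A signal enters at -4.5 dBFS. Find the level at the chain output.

-28.4 dBFS

Stage 1: -4.5 dBFS is 12 dB over -16.5 dBFS; at 12:1 that becomes 1 dB over, giving -15.5 dBFS.
Stage 2: 21.5 dB above -37 dBFS, reduced 2.5:1 to 8.6 dB above → -28.4 dBFS.
Stage 3: -28.4 dBFS is at or below the -9 dBFS threshold — no compression; output -28.4 dBFS.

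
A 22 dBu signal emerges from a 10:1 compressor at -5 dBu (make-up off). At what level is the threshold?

Gain reduction = 22 − (-5) = 27 dB; output overshoot = GR / (R − 1) = 27 / 9 = 3 dB.
Threshold = output − output overshoot = -5 − 3 = -8 dBu.

-8 dBu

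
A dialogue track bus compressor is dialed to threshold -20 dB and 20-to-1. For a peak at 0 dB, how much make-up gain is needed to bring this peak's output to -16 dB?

Without make-up, output = threshold + overshoot/20 = -20 + 1 = -19 dB.
Gap to target: 3 dB.

3 dB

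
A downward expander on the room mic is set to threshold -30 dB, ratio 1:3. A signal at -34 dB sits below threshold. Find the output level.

-42 dB

Undershoot = (-30) − (-34) = 4 dB.
At 1:3, that expands to 12 dB under threshold.
Output = -30 − 12 = -42 dB.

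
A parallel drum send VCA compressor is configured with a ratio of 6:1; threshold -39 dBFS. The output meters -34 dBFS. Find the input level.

-9 dBFS

The compressed level sits -34 − (-39) = 5 dB over threshold.
Input overshoot = R × output overshoot = 30 dB → input = -39 + 30 = -9 dBFS.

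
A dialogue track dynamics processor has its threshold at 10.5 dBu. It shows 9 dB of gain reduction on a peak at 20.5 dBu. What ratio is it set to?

Input overshoot = 20.5 − 10.5 = 10 dB.
Output overshoot = 10 − 9 = 1 dB.
Ratio = input overshoot / output overshoot = 10 / 1 = 10.

10:1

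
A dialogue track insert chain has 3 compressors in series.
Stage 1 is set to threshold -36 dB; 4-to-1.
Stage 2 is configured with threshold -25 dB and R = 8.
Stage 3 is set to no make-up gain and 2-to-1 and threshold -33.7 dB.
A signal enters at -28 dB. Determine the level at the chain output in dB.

-34 dB

Stage 1: -28 dB is 8 dB over -36 dB; at 4:1 that becomes 2 dB over, giving -34 dB.
Stage 2: -34 dB is at or below the -25 dB threshold — no compression; output -34 dB.
Stage 3: -34 dB ≤ -33.7 dB, so stage 3 doesn't engage; output -34 dB.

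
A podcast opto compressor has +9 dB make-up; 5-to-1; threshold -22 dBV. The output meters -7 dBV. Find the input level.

Before make-up, the level was -7 − 9 = -16 dBV.
Post-compression overshoot = -16 − (-22) = 6 dB.
Input overshoot = R × output overshoot = 30 dB → input = -22 + 30 = 8 dBV.

8 dBV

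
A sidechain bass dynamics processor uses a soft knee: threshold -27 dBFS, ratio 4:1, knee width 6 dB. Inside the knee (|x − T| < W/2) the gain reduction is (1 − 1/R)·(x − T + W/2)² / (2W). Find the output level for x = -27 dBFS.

-27.5625 dBFS

x − T + W/2 = -27 − (-27) + 3 = 3.
GR = (1 − 1/4) × 3² / 12 = 0.75 × 9 / 12 = 0.5625 dB.
Output = -27 − 0.5625 = -27.5625 dBFS.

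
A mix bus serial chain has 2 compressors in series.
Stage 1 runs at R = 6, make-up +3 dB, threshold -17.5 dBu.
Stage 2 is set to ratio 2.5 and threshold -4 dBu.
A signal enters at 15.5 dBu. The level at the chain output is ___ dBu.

Stage 1: 33 dB above -17.5 dBu, reduced 6:1 to 5.5 dB above → -12 dBu; +3 dB make-up → -9 dBu.
Stage 2: -9 dBu ≤ -4 dBu, so stage 2 doesn't engage; output -9 dBu.

-9 dBu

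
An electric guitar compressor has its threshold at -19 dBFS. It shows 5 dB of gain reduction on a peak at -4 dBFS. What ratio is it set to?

Input overshoot = -4 − (-19) = 15 dB.
Output overshoot = 15 − 5 = 10 dB.
Ratio = input overshoot / output overshoot = 15 / 10 = 1.5.

1.5:1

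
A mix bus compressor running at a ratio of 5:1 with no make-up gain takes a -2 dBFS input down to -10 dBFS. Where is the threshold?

-12 dBFS

Let T be the threshold. Output overshoot = (input overshoot)/R, so -10 − T = (-2 − T)/5.
5·(-10 − T) = -2 − T → 4·T = -50 − (-2) = -48.
T = -48/4 = -12 dBFS.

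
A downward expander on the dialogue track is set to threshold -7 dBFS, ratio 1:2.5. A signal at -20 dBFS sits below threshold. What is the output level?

Undershoot = (-7) − (-20) = 13 dB.
At 1:2.5, that expands to 32.5 dB under threshold.
Output = -7 − 32.5 = -39.5 dBFS.

-39.5 dBFS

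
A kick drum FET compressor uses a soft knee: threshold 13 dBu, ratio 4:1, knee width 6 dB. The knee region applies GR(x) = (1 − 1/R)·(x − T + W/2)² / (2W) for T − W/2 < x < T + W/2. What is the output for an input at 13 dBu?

12.4375 dBu

x − T + W/2 = 13 − 13 + 3 = 3.
GR = (1 − 1/4) × 3² / 12 = 0.75 × 9 / 12 = 0.5625 dB.
Output = 13 − 0.5625 = 12.4375 dBu.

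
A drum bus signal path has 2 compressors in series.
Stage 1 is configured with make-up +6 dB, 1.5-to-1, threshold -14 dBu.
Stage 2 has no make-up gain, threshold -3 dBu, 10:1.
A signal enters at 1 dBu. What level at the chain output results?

-2.5 dBu

Stage 1: overshoot 15 dB → 15/1.5 = 10 dB → -4 dBu; +6 dB make-up → 2 dBu.
Stage 2: 2 dBu is 5 dB over -3 dBu; at 10:1 that becomes 0.5 dB over, giving -2.5 dBu.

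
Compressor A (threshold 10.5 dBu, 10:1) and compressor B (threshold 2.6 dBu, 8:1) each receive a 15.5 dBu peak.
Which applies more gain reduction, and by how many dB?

A: 5 dB over, compressed to 0.5 dB over, so 4.5 dB of GR.
B: 12.9 dB over, compressed to 1.6125 dB over, so 11.2875 dB of GR.
B applies 6.7875 dB more gain reduction.

B, by 6.7875 dB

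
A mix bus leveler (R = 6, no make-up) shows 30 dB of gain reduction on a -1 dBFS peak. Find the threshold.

-37 dBFS

Let T be the threshold. Output overshoot = (input overshoot)/R, so -31 − T = (-1 − T)/6.
6·(-31 − T) = -1 − T → 5·T = -186 − (-1) = -185.
T = -185/5 = -37 dBFS.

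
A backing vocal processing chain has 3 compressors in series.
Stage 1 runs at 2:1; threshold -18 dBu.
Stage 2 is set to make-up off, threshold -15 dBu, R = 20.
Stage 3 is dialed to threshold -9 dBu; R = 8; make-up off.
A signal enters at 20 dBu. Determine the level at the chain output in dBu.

-14.2 dBu

Stage 1: 38 dB above -18 dBu, reduced 2:1 to 19 dB above → 1 dBu.
Stage 2: overshoot 16 dB → 16/20 = 0.8 dB → -14.2 dBu.
Stage 3: below threshold (-14.2 ≤ -9); passes unchanged; output -14.2 dBu.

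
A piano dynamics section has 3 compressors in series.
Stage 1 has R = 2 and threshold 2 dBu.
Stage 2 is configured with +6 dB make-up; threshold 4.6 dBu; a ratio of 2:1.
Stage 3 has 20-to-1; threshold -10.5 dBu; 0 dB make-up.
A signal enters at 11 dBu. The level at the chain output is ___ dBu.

-9.3975 dBu

Stage 1: overshoot 9 dB → 9/2 = 4.5 dB → 6.5 dBu.
Stage 2: 6.5 dBu is 1.9 dB over 4.6 dBu; at 2:1 that becomes 0.95 dB over, giving 5.55 dBu; +6 dB make-up → 11.55 dBu.
Stage 3: 11.55 dBu is 22.05 dB over -10.5 dBu; at 20:1 that becomes 1.1025 dB over, giving -9.3975 dBu.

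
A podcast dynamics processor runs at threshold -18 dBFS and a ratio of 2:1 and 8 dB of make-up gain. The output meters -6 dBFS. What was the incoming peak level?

Before make-up, the level was -6 − 8 = -14 dBFS.
Post-compression overshoot = -14 − (-18) = 4 dB.
Input overshoot = R × output overshoot = 8 dB → input = -18 + 8 = -10 dBFS.

-10 dBFS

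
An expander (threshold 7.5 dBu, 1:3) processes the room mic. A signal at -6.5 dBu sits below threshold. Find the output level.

-34.5 dBu

The input is 14 dB below the 7.5 dBu threshold.
A 1:3 expander multiplies undershoot by 3: 14 × 3 = 42 dB below threshold.
Output = 7.5 − 42 = -34.5 dBu.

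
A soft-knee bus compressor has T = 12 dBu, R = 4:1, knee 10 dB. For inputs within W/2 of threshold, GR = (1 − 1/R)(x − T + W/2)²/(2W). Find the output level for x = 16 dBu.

x − T + W/2 = 16 − 12 + 5 = 9.
GR = (1 − 1/4) × 9² / 20 = 0.75 × 81 / 20 = 3.0375 dB.
Output = 16 − 3.0375 = 12.9625 dBu.

12.9625 dBu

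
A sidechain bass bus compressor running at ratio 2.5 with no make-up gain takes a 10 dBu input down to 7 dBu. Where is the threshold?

5 dBu

Let T be the threshold. Output overshoot = (input overshoot)/R, so 7 − T = (10 − T)/2.5.
2.5·(7 − T) = 10 − T → 1.5·T = 17.5 − 10 = 7.5.
T = 7.5/1.5 = 5 dBu.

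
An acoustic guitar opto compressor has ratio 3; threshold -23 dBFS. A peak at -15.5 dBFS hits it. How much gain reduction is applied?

5 dB

Overshoot = -15.5 − (-23) = 7.5 dB.
A 3:1 ratio leaves 2.5 dB of that excess.
So the signal is attenuated by 7.5 − 2.5 = 5 dB.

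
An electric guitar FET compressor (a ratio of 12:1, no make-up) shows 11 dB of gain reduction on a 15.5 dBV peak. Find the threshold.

Let T be the threshold. Output overshoot = (input overshoot)/R, so 4.5 − T = (15.5 − T)/12.
12·(4.5 − T) = 15.5 − T → 11·T = 54 − 15.5 = 38.5.
T = 38.5/11 = 3.5 dBV.

3.5 dBV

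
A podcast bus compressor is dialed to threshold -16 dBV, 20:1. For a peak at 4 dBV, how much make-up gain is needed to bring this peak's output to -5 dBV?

Overshoot 20 dB → 20/20 = 1 dB after compression, so the compressed level is -16 + 1 = -15 dBV.
Make-up = target − compressed = -5 − (-15) = 10 dB.

10 dB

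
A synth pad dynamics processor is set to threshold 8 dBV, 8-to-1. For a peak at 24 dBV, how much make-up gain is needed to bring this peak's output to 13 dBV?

Without make-up, output = threshold + overshoot/8 = 8 + 2 = 10 dBV.
Gap to target: 3 dB.

3 dB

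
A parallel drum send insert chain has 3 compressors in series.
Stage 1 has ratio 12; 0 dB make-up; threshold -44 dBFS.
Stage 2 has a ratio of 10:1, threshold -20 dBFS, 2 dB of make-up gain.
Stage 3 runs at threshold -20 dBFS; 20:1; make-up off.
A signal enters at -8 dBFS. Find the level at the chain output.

Stage 1: overshoot 36 dB → 36/12 = 3 dB → -41 dBFS.
Stage 2: below threshold (-41 ≤ -20); passes unchanged; make-up brings it to -39 dBFS.
Stage 3: -39 dBFS is at or below the -20 dBFS threshold — no compression; output -39 dBFS.

-39 dBFS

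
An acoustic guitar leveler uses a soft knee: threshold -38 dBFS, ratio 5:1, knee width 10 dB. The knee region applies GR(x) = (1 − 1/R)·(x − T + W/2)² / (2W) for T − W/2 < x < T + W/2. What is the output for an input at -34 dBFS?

-37.24 dBFS

x − T + W/2 = -34 − (-38) + 5 = 9.
GR = (1 − 1/5) × 9² / 20 = 0.8 × 81 / 20 = 3.24 dB.
Output = -34 − 3.24 = -37.24 dBFS.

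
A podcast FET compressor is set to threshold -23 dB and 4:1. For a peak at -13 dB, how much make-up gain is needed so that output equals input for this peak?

7.5 dB

Overshoot 10 dB → 10/4 = 2.5 dB after compression, so the compressed level is -23 + 2.5 = -20.5 dB.
Make-up = target − compressed = -13 − (-20.5) = 7.5 dB.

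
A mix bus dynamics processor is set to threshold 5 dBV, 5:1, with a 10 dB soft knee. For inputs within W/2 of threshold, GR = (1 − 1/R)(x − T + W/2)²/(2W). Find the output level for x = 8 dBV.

5.44 dBV

x − T + W/2 = 8 − 5 + 5 = 8.
GR = (1 − 1/5) × 8² / 20 = 0.8 × 64 / 20 = 2.56 dB.
Output = 8 − 2.56 = 5.44 dBV.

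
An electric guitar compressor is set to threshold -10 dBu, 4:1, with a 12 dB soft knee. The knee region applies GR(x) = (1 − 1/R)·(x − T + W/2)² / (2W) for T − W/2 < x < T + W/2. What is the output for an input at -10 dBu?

x − T + W/2 = -10 − (-10) + 6 = 6.
GR = (1 − 1/4) × 6² / 24 = 0.75 × 36 / 24 = 1.125 dB.
Output = -10 − 1.125 = -11.125 dBu.

-11.125 dBu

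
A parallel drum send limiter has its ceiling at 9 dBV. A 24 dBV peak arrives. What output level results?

9 dBV

At ∞:1, everything above 9 dBV is held at the ceiling.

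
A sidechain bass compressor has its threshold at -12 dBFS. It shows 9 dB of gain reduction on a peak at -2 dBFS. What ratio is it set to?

10:1

Input overshoot = -2 − (-12) = 10 dB.
Output overshoot = 10 − 9 = 1 dB.
Ratio = input overshoot / output overshoot = 10 / 1 = 10.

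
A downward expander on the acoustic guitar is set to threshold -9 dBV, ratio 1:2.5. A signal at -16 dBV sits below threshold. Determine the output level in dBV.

Below threshold, a 1:2.5 expander applies gain = (2.5−1)×(T − x) of attenuation.
(2.5−1) × 7 = 10.5 dB, so output = -16 − 10.5 = -26.5 dBV.

-26.5 dBV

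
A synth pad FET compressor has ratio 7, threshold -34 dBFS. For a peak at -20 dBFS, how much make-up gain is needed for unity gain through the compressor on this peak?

12 dB

The peak compresses to -34 + 14/7 = -32 dBFS.
To reach -20 dBFS requires -20 − (-32) = 12 dB of make-up.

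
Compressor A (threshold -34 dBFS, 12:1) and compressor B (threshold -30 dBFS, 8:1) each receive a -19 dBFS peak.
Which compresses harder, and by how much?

A, by 4.125 dB

A: overshoot 15 dB → output overshoot 1.25 dB → GR 13.75 dB.
B: overshoot 11 dB → output overshoot 1.375 dB → GR 9.625 dB.
A applies 4.125 dB more gain reduction.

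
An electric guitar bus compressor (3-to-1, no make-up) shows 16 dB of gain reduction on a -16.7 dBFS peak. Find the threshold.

Let T be the threshold. Output overshoot = (input overshoot)/R, so -32.7 − T = (-16.7 − T)/3.
3·(-32.7 − T) = -16.7 − T → 2·T = -98.1 − (-16.7) = -81.4.
T = -81.4/2 = -40.7 dBFS.

-40.7 dBFS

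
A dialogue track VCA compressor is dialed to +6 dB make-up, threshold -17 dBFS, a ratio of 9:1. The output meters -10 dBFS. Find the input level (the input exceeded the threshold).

Before make-up, the level was -10 − 6 = -16 dBFS.
The compressed level sits -16 − (-17) = 1 dB over threshold.
Input overshoot = R × output overshoot = 9 dB → input = -17 + 9 = -8 dBFS.

-8 dBFS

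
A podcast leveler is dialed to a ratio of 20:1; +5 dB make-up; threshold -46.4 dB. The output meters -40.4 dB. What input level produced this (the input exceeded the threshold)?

-26.4 dB

Stripping the +5 dB make-up gives -45.4 dB at the gain stage.
The compressed level sits -45.4 − (-46.4) = 1 dB over threshold.
Undo the ratio: input overshoot = 1 × 20 = 20 dB, giving input = -26.4 dB.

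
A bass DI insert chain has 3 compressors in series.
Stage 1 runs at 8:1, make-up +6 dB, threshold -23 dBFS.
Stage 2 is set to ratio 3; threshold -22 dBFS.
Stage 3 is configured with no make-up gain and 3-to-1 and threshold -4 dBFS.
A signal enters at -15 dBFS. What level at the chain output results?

-20 dBFS

Stage 1: -15 dBFS is 8 dB over -23 dBFS; at 8:1 that becomes 1 dB over, giving -22 dBFS; +6 dB make-up → -16 dBFS.
Stage 2: overshoot 6 dB → 6/3 = 2 dB → -20 dBFS.
Stage 3: below threshold (-20 ≤ -4); passes unchanged; output -20 dBFS.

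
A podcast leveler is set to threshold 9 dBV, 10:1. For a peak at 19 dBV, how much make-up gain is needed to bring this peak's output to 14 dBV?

Overshoot 10 dB → 10/10 = 1 dB after compression, so the compressed level is 9 + 1 = 10 dBV.
Make-up = target − compressed = 14 − 10 = 4 dB.

4 dB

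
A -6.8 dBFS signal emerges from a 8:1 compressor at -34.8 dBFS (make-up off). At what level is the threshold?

Gain reduction = -6.8 − (-34.8) = 28 dB; output overshoot = GR / (R − 1) = 28 / 7 = 4 dB.
Threshold = output − output overshoot = -34.8 − 4 = -38.8 dBFS.

-38.8 dBFS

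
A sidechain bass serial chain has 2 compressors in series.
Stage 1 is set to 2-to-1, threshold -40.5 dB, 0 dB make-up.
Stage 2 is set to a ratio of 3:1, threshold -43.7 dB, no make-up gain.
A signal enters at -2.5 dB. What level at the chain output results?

Stage 1: -2.5 dB is 38 dB over -40.5 dB; at 2:1 that becomes 19 dB over, giving -21.5 dB.
Stage 2: overshoot 22.2 dB → 22.2/3 = 7.4 dB → -36.3 dB.

-36.3 dB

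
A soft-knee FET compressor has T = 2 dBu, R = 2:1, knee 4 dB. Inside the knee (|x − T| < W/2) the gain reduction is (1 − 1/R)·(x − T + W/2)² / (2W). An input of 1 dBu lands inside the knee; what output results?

0.9375 dBu

x − T + W/2 = 1 − 2 + 2 = 1.
GR = (1 − 1/2) × 1² / 8 = 0.5 × 1 / 8 = 0.0625 dB.
Output = 1 − 0.0625 = 0.9375 dBu.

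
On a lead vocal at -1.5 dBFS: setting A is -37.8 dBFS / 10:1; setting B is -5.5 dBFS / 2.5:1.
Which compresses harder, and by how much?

A: GR = 36.3 − 36.3/10 = 32.67 dB.
B: GR = 4 − 4/2.5 = 2.4 dB.
Difference: 30.27 dB in favour of A.

A, by 30.27 dB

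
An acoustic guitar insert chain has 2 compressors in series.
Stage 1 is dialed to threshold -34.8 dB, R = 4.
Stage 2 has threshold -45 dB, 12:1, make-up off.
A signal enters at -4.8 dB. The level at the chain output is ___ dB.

Stage 1: 30 dB above -34.8 dB, reduced 4:1 to 7.5 dB above → -27.3 dB.
Stage 2: 17.7 dB above -45 dB, reduced 12:1 to 1.475 dB above → -43.525 dB.

-43.525 dB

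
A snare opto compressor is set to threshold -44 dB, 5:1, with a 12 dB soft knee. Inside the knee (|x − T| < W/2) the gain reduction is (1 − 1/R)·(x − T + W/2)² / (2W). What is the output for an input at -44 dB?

x − T + W/2 = -44 − (-44) + 6 = 6.
GR = (1 − 1/5) × 6² / 24 = 0.8 × 36 / 24 = 1.2 dB.
Output = -44 − 1.2 = -45.2 dB.

-45.2 dB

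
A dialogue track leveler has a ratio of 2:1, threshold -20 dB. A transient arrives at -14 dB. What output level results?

-17 dB

Overshoot: -14 − (-20) = 6 dB.
At 2:1 the overshoot is divided by 2, leaving 3 dB above threshold.
That puts the output at -17 dB.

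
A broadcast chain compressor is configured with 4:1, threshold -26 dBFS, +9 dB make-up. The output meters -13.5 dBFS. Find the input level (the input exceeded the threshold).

-12 dBFS

Stripping the +9 dB make-up gives -22.5 dBFS at the gain stage.
That's 3.5 dB above the -26 dBFS threshold.
Undo the ratio: input overshoot = 3.5 × 4 = 14 dB, giving input = -12 dBFS.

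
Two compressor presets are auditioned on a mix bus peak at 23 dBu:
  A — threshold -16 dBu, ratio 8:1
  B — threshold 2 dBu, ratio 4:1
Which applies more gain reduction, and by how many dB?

A, by 18.375 dB

A: overshoot 39 dB → output overshoot 4.875 dB → GR 34.125 dB.
B: overshoot 21 dB → output overshoot 5.25 dB → GR 15.75 dB.
A applies 18.375 dB more gain reduction.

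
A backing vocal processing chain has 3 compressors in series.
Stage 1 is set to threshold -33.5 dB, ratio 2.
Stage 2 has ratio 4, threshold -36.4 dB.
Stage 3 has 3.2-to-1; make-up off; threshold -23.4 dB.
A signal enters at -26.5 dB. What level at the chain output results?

-34.8 dB

Stage 1: overshoot 7 dB → 7/2 = 3.5 dB → -30 dB.
Stage 2: 6.4 dB above -36.4 dB, reduced 4:1 to 1.6 dB above → -34.8 dB.
Stage 3: -34.8 dB ≤ -23.4 dB, so stage 3 doesn't engage; output -34.8 dB.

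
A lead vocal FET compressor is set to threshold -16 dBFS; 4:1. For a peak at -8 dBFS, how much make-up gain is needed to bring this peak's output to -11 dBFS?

3 dB

Without make-up, output = threshold + overshoot/4 = -16 + 2 = -14 dBFS.
Gap to target: 3 dB.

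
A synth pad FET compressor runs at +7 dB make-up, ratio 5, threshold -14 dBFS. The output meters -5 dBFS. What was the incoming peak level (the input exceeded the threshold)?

Stripping the +7 dB make-up gives -12 dBFS at the gain stage.
The compressed level sits -12 − (-14) = 2 dB over threshold.
Undo the ratio: input overshoot = 2 × 5 = 10 dB, giving input = -4 dBFS.

-4 dBFS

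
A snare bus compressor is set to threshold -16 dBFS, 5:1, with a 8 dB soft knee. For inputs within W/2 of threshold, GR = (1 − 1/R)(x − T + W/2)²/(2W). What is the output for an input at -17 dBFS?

-17.45 dBFS

x − T + W/2 = -17 − (-16) + 4 = 3.
GR = (1 − 1/5) × 3² / 16 = 0.8 × 9 / 16 = 0.45 dB.
Output = -17 − 0.45 = -17.45 dBFS.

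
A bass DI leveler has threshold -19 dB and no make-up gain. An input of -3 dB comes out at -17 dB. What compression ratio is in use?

8:1

Input overshoot = -3 − (-19) = 16 dB; output overshoot = -17 − (-19) = 2 dB.
Ratio = 16 / 2 = 8.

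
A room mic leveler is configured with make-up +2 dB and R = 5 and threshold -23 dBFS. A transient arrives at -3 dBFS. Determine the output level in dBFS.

The input is 20 dB above the -23 dBFS threshold.
At 5:1 the overshoot is divided by 5, leaving 4 dB above threshold.
That puts the output at -19 dBFS; make-up adds 2 dB, giving -17 dBFS.

-17 dBFS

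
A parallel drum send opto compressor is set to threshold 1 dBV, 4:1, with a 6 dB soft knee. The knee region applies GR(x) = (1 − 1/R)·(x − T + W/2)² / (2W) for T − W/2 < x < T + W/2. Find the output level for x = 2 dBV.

1 dBV

x − T + W/2 = 2 − 1 + 3 = 4.
GR = (1 − 1/4) × 4² / 12 = 0.75 × 16 / 12 = 1 dB.
Output = 2 − 1 = 1 dBV.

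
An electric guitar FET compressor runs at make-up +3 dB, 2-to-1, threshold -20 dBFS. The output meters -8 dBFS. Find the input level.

-2 dBFS

Remove make-up: -8 − 3 = -11 dBFS.
The compressed level sits -11 − (-20) = 9 dB over threshold.
Before 2:1 compression the overshoot was 9 × 2 = 18 dB, so input = -20 + 18 = -2 dBFS.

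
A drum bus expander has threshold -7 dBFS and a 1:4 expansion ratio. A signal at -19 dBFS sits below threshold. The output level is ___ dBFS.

Undershoot = (-7) − (-19) = 12 dB.
At 1:4, that expands to 48 dB under threshold.
Output = -7 − 48 = -55 dBFS.

-55 dBFS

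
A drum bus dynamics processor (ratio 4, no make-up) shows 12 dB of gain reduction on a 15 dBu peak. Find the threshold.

-1 dBu

Input is 16 dB above T (since output overshoot × R = input overshoot: (3 − T)·4 = 15 − T gives T = -1 dBu).
Check: -1 + (15 − (-1))/4 = -1 + 4 = 3 dBu. ✓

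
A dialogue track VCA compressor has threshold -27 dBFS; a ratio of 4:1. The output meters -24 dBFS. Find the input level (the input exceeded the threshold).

Post-compression overshoot = -24 − (-27) = 3 dB.
Before 4:1 compression the overshoot was 3 × 4 = 12 dB, so input = -27 + 12 = -15 dBFS.

-15 dBFS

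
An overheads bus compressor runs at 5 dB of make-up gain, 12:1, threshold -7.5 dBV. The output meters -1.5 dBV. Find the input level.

4.5 dBV

Remove make-up: -1.5 − 5 = -6.5 dBV.
That's 1 dB above the -7.5 dBV threshold.
Undo the ratio: input overshoot = 1 × 12 = 12 dB, giving input = 4.5 dBV.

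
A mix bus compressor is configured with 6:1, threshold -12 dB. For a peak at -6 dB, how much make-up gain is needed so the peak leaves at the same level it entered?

Without make-up, output = threshold + overshoot/6 = -12 + 1 = -11 dB.
Gap to target: 5 dB.

5 dB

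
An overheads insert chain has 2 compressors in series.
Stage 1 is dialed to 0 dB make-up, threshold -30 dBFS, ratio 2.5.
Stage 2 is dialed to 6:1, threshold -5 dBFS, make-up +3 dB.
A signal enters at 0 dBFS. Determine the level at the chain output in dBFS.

Stage 1: overshoot 30 dB → 30/2.5 = 12 dB → -18 dBFS.
Stage 2: -18 dBFS is at or below the -5 dBFS threshold — no compression; make-up brings it to -15 dBFS.

-15 dBFS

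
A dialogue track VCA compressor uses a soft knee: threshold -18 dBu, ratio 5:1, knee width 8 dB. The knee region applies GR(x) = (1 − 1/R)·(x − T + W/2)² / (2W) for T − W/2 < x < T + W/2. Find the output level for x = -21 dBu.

x − T + W/2 = -21 − (-18) + 4 = 1.
GR = (1 − 1/5) × 1² / 16 = 0.8 × 1 / 16 = 0.05 dB.
Output = -21 − 0.05 = -21.05 dBu.

-21.05 dBu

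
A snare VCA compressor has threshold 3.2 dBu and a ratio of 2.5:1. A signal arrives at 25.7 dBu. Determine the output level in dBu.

Overshoot: 25.7 − 3.2 = 22.5 dB.
2.5:1 compression reduces that to 22.5/2.5 = 9 dB over.
That puts the output at 12.2 dBu.

12.2 dBu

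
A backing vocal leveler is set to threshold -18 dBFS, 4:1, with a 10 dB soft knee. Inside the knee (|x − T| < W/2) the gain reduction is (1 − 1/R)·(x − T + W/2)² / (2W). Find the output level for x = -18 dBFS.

-18.9375 dBFS

x − T + W/2 = -18 − (-18) + 5 = 5.
GR = (1 − 1/4) × 5² / 20 = 0.75 × 25 / 20 = 0.9375 dB.
Output = -18 − 0.9375 = -18.9375 dBFS.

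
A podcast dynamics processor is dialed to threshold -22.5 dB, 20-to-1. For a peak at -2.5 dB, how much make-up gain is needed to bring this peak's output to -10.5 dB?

Without make-up, output = threshold + overshoot/20 = -22.5 + 1 = -21.5 dB.
Gap to target: 11 dB.

11 dB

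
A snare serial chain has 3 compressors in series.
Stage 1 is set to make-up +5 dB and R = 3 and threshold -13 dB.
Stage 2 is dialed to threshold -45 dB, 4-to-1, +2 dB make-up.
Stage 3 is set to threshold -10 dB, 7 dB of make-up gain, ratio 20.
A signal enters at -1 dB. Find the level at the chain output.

-25.75 dB

Stage 1: overshoot 12 dB → 12/3 = 4 dB → -9 dB; +5 dB make-up → -4 dB.
Stage 2: 41 dB above -45 dB, reduced 4:1 to 10.25 dB above → -34.75 dB; +2 dB make-up → -32.75 dB.
Stage 3: -32.75 dB ≤ -10 dB, so stage 3 doesn't engage; make-up brings it to -25.75 dB.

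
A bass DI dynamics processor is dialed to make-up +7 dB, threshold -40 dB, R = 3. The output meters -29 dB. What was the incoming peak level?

Stripping the +7 dB make-up gives -36 dB at the gain stage.
Post-compression overshoot = -36 − (-40) = 4 dB.
Undo the ratio: input overshoot = 4 × 3 = 12 dB, giving input = -28 dB.

-28 dB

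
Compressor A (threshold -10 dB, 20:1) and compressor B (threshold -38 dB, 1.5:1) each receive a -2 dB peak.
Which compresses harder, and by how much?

B, by 4.4 dB

A: 8 dB over, compressed to 0.4 dB over, so 7.6 dB of GR.
B: 36 dB over, compressed to 24 dB over, so 12 dB of GR.
B applies 4.4 dB more gain reduction.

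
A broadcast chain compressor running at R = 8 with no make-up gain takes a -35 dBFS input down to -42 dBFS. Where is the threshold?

Let T be the threshold. Output overshoot = (input overshoot)/R, so -42 − T = (-35 − T)/8.
8·(-42 − T) = -35 − T → 7·T = -336 − (-35) = -301.
T = -301/7 = -43 dBFS.

-43 dBFS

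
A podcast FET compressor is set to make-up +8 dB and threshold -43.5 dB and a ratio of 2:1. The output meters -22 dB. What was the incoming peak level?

Before make-up, the level was -22 − 8 = -30 dB.
The compressed level sits -30 − (-43.5) = 13.5 dB over threshold.
Before 2:1 compression the overshoot was 13.5 × 2 = 27 dB, so input = -43.5 + 27 = -16.5 dB.

-16.5 dB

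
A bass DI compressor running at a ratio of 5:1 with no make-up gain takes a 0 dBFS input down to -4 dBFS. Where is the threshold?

-5 dBFS

Gain reduction = 0 − (-4) = 4 dB; output overshoot = GR / (R − 1) = 4 / 4 = 1 dB.
Threshold = output − output overshoot = -4 − 1 = -5 dBFS.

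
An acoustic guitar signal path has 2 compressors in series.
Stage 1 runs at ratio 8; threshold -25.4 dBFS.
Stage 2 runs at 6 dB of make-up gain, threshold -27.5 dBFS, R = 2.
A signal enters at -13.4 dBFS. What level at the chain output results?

-19.7 dBFS

Stage 1: -13.4 dBFS is 12 dB over -25.4 dBFS; at 8:1 that becomes 1.5 dB over, giving -23.9 dBFS.
Stage 2: -23.9 dBFS is 3.6 dB over -27.5 dBFS; at 2:1 that becomes 1.8 dB over, giving -25.7 dBFS; +6 dB make-up → -19.7 dBFS.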